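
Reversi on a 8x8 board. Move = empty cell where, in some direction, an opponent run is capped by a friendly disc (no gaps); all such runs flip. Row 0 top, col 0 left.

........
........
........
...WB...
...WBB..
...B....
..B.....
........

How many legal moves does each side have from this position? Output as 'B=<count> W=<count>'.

-- B to move --
(2,2): flips 1 -> legal
(2,3): flips 2 -> legal
(2,4): no bracket -> illegal
(3,2): flips 1 -> legal
(4,2): flips 1 -> legal
(5,2): flips 1 -> legal
(5,4): no bracket -> illegal
B mobility = 5
-- W to move --
(2,3): no bracket -> illegal
(2,4): no bracket -> illegal
(2,5): flips 1 -> legal
(3,5): flips 1 -> legal
(3,6): no bracket -> illegal
(4,2): no bracket -> illegal
(4,6): flips 2 -> legal
(5,1): no bracket -> illegal
(5,2): no bracket -> illegal
(5,4): no bracket -> illegal
(5,5): flips 1 -> legal
(5,6): no bracket -> illegal
(6,1): no bracket -> illegal
(6,3): flips 1 -> legal
(6,4): no bracket -> illegal
(7,1): no bracket -> illegal
(7,2): no bracket -> illegal
(7,3): no bracket -> illegal
W mobility = 5

Answer: B=5 W=5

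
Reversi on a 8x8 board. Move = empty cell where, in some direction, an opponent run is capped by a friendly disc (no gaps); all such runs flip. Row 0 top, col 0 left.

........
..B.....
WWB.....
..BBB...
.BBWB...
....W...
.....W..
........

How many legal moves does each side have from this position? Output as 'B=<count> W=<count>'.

-- B to move --
(1,0): flips 1 -> legal
(1,1): no bracket -> illegal
(3,0): flips 1 -> legal
(3,1): no bracket -> illegal
(4,5): no bracket -> illegal
(5,2): flips 1 -> legal
(5,3): flips 1 -> legal
(5,5): no bracket -> illegal
(5,6): no bracket -> illegal
(6,3): no bracket -> illegal
(6,4): flips 1 -> legal
(6,6): no bracket -> illegal
(7,4): no bracket -> illegal
(7,5): no bracket -> illegal
(7,6): flips 3 -> legal
B mobility = 6
-- W to move --
(0,1): no bracket -> illegal
(0,2): no bracket -> illegal
(0,3): flips 1 -> legal
(1,1): no bracket -> illegal
(1,3): no bracket -> illegal
(2,3): flips 2 -> legal
(2,4): flips 2 -> legal
(2,5): flips 1 -> legal
(3,0): no bracket -> illegal
(3,1): no bracket -> illegal
(3,5): no bracket -> illegal
(4,0): flips 2 -> legal
(4,5): flips 1 -> legal
(5,0): no bracket -> illegal
(5,1): no bracket -> illegal
(5,2): no bracket -> illegal
(5,3): no bracket -> illegal
(5,5): no bracket -> illegal
W mobility = 6

Answer: B=6 W=6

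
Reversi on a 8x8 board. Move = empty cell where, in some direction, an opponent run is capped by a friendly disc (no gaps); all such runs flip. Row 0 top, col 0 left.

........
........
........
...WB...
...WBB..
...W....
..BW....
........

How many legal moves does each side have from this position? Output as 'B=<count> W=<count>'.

Answer: B=5 W=6

Derivation:
-- B to move --
(2,2): flips 1 -> legal
(2,3): no bracket -> illegal
(2,4): no bracket -> illegal
(3,2): flips 1 -> legal
(4,2): flips 1 -> legal
(5,2): flips 1 -> legal
(5,4): no bracket -> illegal
(6,4): flips 1 -> legal
(7,2): no bracket -> illegal
(7,3): no bracket -> illegal
(7,4): no bracket -> illegal
B mobility = 5
-- W to move --
(2,3): no bracket -> illegal
(2,4): no bracket -> illegal
(2,5): flips 1 -> legal
(3,5): flips 2 -> legal
(3,6): no bracket -> illegal
(4,6): flips 2 -> legal
(5,1): no bracket -> illegal
(5,2): no bracket -> illegal
(5,4): no bracket -> illegal
(5,5): flips 1 -> legal
(5,6): no bracket -> illegal
(6,1): flips 1 -> legal
(7,1): flips 1 -> legal
(7,2): no bracket -> illegal
(7,3): no bracket -> illegal
W mobility = 6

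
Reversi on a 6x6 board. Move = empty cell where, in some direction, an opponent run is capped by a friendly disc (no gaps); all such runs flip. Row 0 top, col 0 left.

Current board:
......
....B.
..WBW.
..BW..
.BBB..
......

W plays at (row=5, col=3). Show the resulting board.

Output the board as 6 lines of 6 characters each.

Place W at (5,3); scan 8 dirs for brackets.
Dir NW: opp run (4,2), next='.' -> no flip
Dir N: opp run (4,3) capped by W -> flip
Dir NE: first cell '.' (not opp) -> no flip
Dir W: first cell '.' (not opp) -> no flip
Dir E: first cell '.' (not opp) -> no flip
Dir SW: edge -> no flip
Dir S: edge -> no flip
Dir SE: edge -> no flip
All flips: (4,3)

Answer: ......
....B.
..WBW.
..BW..
.BBW..
...W..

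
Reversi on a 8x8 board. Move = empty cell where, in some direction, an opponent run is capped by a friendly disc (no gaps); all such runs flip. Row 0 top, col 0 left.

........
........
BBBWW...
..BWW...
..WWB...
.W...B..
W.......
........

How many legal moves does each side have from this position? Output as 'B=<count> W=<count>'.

-- B to move --
(1,2): no bracket -> illegal
(1,3): no bracket -> illegal
(1,4): flips 3 -> legal
(1,5): no bracket -> illegal
(2,5): flips 2 -> legal
(3,1): no bracket -> illegal
(3,5): flips 2 -> legal
(4,0): no bracket -> illegal
(4,1): flips 2 -> legal
(4,5): no bracket -> illegal
(5,0): no bracket -> illegal
(5,2): flips 1 -> legal
(5,3): no bracket -> illegal
(5,4): flips 1 -> legal
(6,1): no bracket -> illegal
(6,2): no bracket -> illegal
(7,0): no bracket -> illegal
(7,1): no bracket -> illegal
B mobility = 6
-- W to move --
(1,0): flips 2 -> legal
(1,1): flips 1 -> legal
(1,2): flips 2 -> legal
(1,3): no bracket -> illegal
(3,0): no bracket -> illegal
(3,1): flips 1 -> legal
(3,5): no bracket -> illegal
(4,1): flips 1 -> legal
(4,5): flips 1 -> legal
(4,6): no bracket -> illegal
(5,3): no bracket -> illegal
(5,4): flips 1 -> legal
(5,6): no bracket -> illegal
(6,4): no bracket -> illegal
(6,5): no bracket -> illegal
(6,6): flips 2 -> legal
W mobility = 8

Answer: B=6 W=8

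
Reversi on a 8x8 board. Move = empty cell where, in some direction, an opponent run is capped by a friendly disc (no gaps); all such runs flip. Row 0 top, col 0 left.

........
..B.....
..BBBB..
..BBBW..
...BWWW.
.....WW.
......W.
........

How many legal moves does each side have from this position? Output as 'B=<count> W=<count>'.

Answer: B=7 W=7

Derivation:
-- B to move --
(2,6): no bracket -> illegal
(3,6): flips 1 -> legal
(3,7): no bracket -> illegal
(4,7): flips 3 -> legal
(5,3): no bracket -> illegal
(5,4): flips 1 -> legal
(5,7): flips 2 -> legal
(6,4): no bracket -> illegal
(6,5): flips 3 -> legal
(6,7): flips 2 -> legal
(7,5): no bracket -> illegal
(7,6): no bracket -> illegal
(7,7): flips 3 -> legal
B mobility = 7
-- W to move --
(0,1): flips 3 -> legal
(0,2): no bracket -> illegal
(0,3): no bracket -> illegal
(1,1): flips 2 -> legal
(1,3): flips 1 -> legal
(1,4): flips 2 -> legal
(1,5): flips 1 -> legal
(1,6): no bracket -> illegal
(2,1): no bracket -> illegal
(2,6): no bracket -> illegal
(3,1): flips 3 -> legal
(3,6): no bracket -> illegal
(4,1): no bracket -> illegal
(4,2): flips 1 -> legal
(5,2): no bracket -> illegal
(5,3): no bracket -> illegal
(5,4): no bracket -> illegal
W mobility = 7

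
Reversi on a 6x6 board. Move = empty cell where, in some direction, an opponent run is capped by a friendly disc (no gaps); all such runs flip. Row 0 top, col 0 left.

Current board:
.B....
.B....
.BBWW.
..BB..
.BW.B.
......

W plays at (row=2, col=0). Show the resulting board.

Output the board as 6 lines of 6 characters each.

Place W at (2,0); scan 8 dirs for brackets.
Dir NW: edge -> no flip
Dir N: first cell '.' (not opp) -> no flip
Dir NE: opp run (1,1), next='.' -> no flip
Dir W: edge -> no flip
Dir E: opp run (2,1) (2,2) capped by W -> flip
Dir SW: edge -> no flip
Dir S: first cell '.' (not opp) -> no flip
Dir SE: first cell '.' (not opp) -> no flip
All flips: (2,1) (2,2)

Answer: .B....
.B....
WWWWW.
..BB..
.BW.B.
......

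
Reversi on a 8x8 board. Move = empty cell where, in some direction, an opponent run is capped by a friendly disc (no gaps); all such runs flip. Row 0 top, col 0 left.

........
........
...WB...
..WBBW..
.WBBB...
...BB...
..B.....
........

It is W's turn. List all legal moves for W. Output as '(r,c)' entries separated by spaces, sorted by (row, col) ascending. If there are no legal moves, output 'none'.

(1,3): flips 1 -> legal
(1,4): no bracket -> illegal
(1,5): no bracket -> illegal
(2,2): no bracket -> illegal
(2,5): flips 1 -> legal
(3,1): no bracket -> illegal
(4,5): flips 4 -> legal
(5,1): no bracket -> illegal
(5,2): flips 1 -> legal
(5,5): no bracket -> illegal
(6,1): no bracket -> illegal
(6,3): flips 3 -> legal
(6,4): no bracket -> illegal
(6,5): flips 2 -> legal
(7,1): flips 3 -> legal
(7,2): no bracket -> illegal
(7,3): no bracket -> illegal

Answer: (1,3) (2,5) (4,5) (5,2) (6,3) (6,5) (7,1)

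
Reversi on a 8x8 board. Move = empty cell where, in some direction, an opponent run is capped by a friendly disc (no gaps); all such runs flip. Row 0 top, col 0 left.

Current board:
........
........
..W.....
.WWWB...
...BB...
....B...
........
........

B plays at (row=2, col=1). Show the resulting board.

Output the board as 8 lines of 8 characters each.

Answer: ........
........
.BW.....
.WBWB...
...BB...
....B...
........
........

Derivation:
Place B at (2,1); scan 8 dirs for brackets.
Dir NW: first cell '.' (not opp) -> no flip
Dir N: first cell '.' (not opp) -> no flip
Dir NE: first cell '.' (not opp) -> no flip
Dir W: first cell '.' (not opp) -> no flip
Dir E: opp run (2,2), next='.' -> no flip
Dir SW: first cell '.' (not opp) -> no flip
Dir S: opp run (3,1), next='.' -> no flip
Dir SE: opp run (3,2) capped by B -> flip
All flips: (3,2)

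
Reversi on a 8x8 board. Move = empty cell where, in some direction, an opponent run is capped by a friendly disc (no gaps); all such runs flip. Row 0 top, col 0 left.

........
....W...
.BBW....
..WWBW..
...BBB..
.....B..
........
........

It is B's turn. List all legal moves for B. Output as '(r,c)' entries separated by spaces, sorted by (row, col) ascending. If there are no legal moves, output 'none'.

(0,3): no bracket -> illegal
(0,4): no bracket -> illegal
(0,5): no bracket -> illegal
(1,2): flips 1 -> legal
(1,3): flips 2 -> legal
(1,5): no bracket -> illegal
(2,4): flips 1 -> legal
(2,5): flips 1 -> legal
(2,6): flips 1 -> legal
(3,1): flips 2 -> legal
(3,6): flips 1 -> legal
(4,1): no bracket -> illegal
(4,2): flips 1 -> legal
(4,6): no bracket -> illegal

Answer: (1,2) (1,3) (2,4) (2,5) (2,6) (3,1) (3,6) (4,2)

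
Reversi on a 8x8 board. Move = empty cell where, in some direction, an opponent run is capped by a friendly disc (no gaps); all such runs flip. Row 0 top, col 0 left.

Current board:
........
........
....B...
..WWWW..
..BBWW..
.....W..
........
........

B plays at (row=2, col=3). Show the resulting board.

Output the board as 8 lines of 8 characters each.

Answer: ........
........
...BB...
..WBWW..
..BBWW..
.....W..
........
........

Derivation:
Place B at (2,3); scan 8 dirs for brackets.
Dir NW: first cell '.' (not opp) -> no flip
Dir N: first cell '.' (not opp) -> no flip
Dir NE: first cell '.' (not opp) -> no flip
Dir W: first cell '.' (not opp) -> no flip
Dir E: first cell 'B' (not opp) -> no flip
Dir SW: opp run (3,2), next='.' -> no flip
Dir S: opp run (3,3) capped by B -> flip
Dir SE: opp run (3,4) (4,5), next='.' -> no flip
All flips: (3,3)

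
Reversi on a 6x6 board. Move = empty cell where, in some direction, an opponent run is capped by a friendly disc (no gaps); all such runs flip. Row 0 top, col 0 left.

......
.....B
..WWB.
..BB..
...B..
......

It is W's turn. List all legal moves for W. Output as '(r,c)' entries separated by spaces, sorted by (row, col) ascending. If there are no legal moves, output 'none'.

(0,4): no bracket -> illegal
(0,5): no bracket -> illegal
(1,3): no bracket -> illegal
(1,4): no bracket -> illegal
(2,1): no bracket -> illegal
(2,5): flips 1 -> legal
(3,1): no bracket -> illegal
(3,4): no bracket -> illegal
(3,5): no bracket -> illegal
(4,1): flips 1 -> legal
(4,2): flips 1 -> legal
(4,4): flips 1 -> legal
(5,2): no bracket -> illegal
(5,3): flips 2 -> legal
(5,4): no bracket -> illegal

Answer: (2,5) (4,1) (4,2) (4,4) (5,3)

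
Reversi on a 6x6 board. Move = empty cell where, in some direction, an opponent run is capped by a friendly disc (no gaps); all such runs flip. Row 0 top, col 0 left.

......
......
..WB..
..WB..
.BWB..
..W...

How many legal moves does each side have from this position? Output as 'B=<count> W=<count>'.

Answer: B=4 W=8

Derivation:
-- B to move --
(1,1): flips 1 -> legal
(1,2): no bracket -> illegal
(1,3): no bracket -> illegal
(2,1): flips 2 -> legal
(3,1): flips 1 -> legal
(5,1): flips 1 -> legal
(5,3): no bracket -> illegal
B mobility = 4
-- W to move --
(1,2): no bracket -> illegal
(1,3): no bracket -> illegal
(1,4): flips 1 -> legal
(2,4): flips 2 -> legal
(3,0): flips 1 -> legal
(3,1): no bracket -> illegal
(3,4): flips 2 -> legal
(4,0): flips 1 -> legal
(4,4): flips 2 -> legal
(5,0): flips 1 -> legal
(5,1): no bracket -> illegal
(5,3): no bracket -> illegal
(5,4): flips 1 -> legal
W mobility = 8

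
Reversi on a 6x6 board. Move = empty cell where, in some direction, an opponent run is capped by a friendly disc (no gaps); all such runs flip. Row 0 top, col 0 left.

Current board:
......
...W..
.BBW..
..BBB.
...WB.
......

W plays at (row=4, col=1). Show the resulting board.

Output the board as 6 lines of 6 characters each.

Place W at (4,1); scan 8 dirs for brackets.
Dir NW: first cell '.' (not opp) -> no flip
Dir N: first cell '.' (not opp) -> no flip
Dir NE: opp run (3,2) capped by W -> flip
Dir W: first cell '.' (not opp) -> no flip
Dir E: first cell '.' (not opp) -> no flip
Dir SW: first cell '.' (not opp) -> no flip
Dir S: first cell '.' (not opp) -> no flip
Dir SE: first cell '.' (not opp) -> no flip
All flips: (3,2)

Answer: ......
...W..
.BBW..
..WBB.
.W.WB.
......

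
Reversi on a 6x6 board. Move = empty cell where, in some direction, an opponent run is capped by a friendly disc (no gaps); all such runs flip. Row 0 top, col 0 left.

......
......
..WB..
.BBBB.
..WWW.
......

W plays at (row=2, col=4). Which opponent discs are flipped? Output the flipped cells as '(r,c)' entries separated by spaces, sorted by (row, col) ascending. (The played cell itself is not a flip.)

Dir NW: first cell '.' (not opp) -> no flip
Dir N: first cell '.' (not opp) -> no flip
Dir NE: first cell '.' (not opp) -> no flip
Dir W: opp run (2,3) capped by W -> flip
Dir E: first cell '.' (not opp) -> no flip
Dir SW: opp run (3,3) capped by W -> flip
Dir S: opp run (3,4) capped by W -> flip
Dir SE: first cell '.' (not opp) -> no flip

Answer: (2,3) (3,3) (3,4)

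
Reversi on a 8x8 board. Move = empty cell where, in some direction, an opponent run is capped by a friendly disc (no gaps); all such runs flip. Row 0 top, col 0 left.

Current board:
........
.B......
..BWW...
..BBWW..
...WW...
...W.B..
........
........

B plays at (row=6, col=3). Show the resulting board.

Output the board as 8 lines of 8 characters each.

Place B at (6,3); scan 8 dirs for brackets.
Dir NW: first cell '.' (not opp) -> no flip
Dir N: opp run (5,3) (4,3) capped by B -> flip
Dir NE: first cell '.' (not opp) -> no flip
Dir W: first cell '.' (not opp) -> no flip
Dir E: first cell '.' (not opp) -> no flip
Dir SW: first cell '.' (not opp) -> no flip
Dir S: first cell '.' (not opp) -> no flip
Dir SE: first cell '.' (not opp) -> no flip
All flips: (4,3) (5,3)

Answer: ........
.B......
..BWW...
..BBWW..
...BW...
...B.B..
...B....
........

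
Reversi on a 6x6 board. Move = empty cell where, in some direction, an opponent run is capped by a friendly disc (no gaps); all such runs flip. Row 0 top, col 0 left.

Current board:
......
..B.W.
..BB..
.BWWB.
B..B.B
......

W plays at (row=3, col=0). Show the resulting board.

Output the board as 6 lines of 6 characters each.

Answer: ......
..B.W.
..BB..
WWWWB.
B..B.B
......

Derivation:
Place W at (3,0); scan 8 dirs for brackets.
Dir NW: edge -> no flip
Dir N: first cell '.' (not opp) -> no flip
Dir NE: first cell '.' (not opp) -> no flip
Dir W: edge -> no flip
Dir E: opp run (3,1) capped by W -> flip
Dir SW: edge -> no flip
Dir S: opp run (4,0), next='.' -> no flip
Dir SE: first cell '.' (not opp) -> no flip
All flips: (3,1)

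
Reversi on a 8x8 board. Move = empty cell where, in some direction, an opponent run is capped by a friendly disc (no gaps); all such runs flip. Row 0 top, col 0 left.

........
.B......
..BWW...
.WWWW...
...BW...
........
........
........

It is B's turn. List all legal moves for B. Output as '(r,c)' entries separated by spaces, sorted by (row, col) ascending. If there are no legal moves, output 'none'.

(1,2): no bracket -> illegal
(1,3): flips 2 -> legal
(1,4): no bracket -> illegal
(1,5): no bracket -> illegal
(2,0): no bracket -> illegal
(2,1): flips 1 -> legal
(2,5): flips 3 -> legal
(3,0): no bracket -> illegal
(3,5): no bracket -> illegal
(4,0): flips 1 -> legal
(4,1): no bracket -> illegal
(4,2): flips 1 -> legal
(4,5): flips 1 -> legal
(5,3): no bracket -> illegal
(5,4): no bracket -> illegal
(5,5): flips 2 -> legal

Answer: (1,3) (2,1) (2,5) (4,0) (4,2) (4,5) (5,5)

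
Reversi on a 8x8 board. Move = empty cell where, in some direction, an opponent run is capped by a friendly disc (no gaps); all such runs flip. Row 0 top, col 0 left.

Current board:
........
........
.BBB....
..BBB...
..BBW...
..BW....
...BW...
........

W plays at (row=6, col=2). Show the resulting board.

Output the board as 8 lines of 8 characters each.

Answer: ........
........
.BBB....
..BBB...
..BBW...
..BW....
..WWW...
........

Derivation:
Place W at (6,2); scan 8 dirs for brackets.
Dir NW: first cell '.' (not opp) -> no flip
Dir N: opp run (5,2) (4,2) (3,2) (2,2), next='.' -> no flip
Dir NE: first cell 'W' (not opp) -> no flip
Dir W: first cell '.' (not opp) -> no flip
Dir E: opp run (6,3) capped by W -> flip
Dir SW: first cell '.' (not opp) -> no flip
Dir S: first cell '.' (not opp) -> no flip
Dir SE: first cell '.' (not opp) -> no flip
All flips: (6,3)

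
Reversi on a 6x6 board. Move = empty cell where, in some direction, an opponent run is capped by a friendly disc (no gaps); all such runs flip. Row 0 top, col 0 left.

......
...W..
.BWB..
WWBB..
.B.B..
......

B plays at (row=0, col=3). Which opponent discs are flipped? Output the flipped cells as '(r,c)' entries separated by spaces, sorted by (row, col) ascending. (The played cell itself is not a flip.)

Dir NW: edge -> no flip
Dir N: edge -> no flip
Dir NE: edge -> no flip
Dir W: first cell '.' (not opp) -> no flip
Dir E: first cell '.' (not opp) -> no flip
Dir SW: first cell '.' (not opp) -> no flip
Dir S: opp run (1,3) capped by B -> flip
Dir SE: first cell '.' (not opp) -> no flip

Answer: (1,3)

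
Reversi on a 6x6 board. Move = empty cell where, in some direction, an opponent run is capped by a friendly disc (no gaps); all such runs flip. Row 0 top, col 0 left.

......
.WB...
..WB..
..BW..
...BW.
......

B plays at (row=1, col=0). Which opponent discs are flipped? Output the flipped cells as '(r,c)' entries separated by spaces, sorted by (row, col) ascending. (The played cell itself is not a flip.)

Dir NW: edge -> no flip
Dir N: first cell '.' (not opp) -> no flip
Dir NE: first cell '.' (not opp) -> no flip
Dir W: edge -> no flip
Dir E: opp run (1,1) capped by B -> flip
Dir SW: edge -> no flip
Dir S: first cell '.' (not opp) -> no flip
Dir SE: first cell '.' (not opp) -> no flip

Answer: (1,1)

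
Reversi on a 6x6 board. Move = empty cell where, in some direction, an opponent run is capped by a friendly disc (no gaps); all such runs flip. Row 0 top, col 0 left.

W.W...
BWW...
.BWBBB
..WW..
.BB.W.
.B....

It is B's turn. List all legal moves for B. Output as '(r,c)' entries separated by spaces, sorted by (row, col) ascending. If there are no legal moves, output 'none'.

Answer: (0,1) (0,3) (1,3) (4,3)

Derivation:
(0,1): flips 2 -> legal
(0,3): flips 1 -> legal
(1,3): flips 2 -> legal
(2,0): no bracket -> illegal
(3,1): no bracket -> illegal
(3,4): no bracket -> illegal
(3,5): no bracket -> illegal
(4,3): flips 2 -> legal
(4,5): no bracket -> illegal
(5,3): no bracket -> illegal
(5,4): no bracket -> illegal
(5,5): no bracket -> illegal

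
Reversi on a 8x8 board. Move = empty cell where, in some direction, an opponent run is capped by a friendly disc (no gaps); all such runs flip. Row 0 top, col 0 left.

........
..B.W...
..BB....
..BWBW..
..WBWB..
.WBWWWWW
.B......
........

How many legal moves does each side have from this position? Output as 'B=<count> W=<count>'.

-- B to move --
(0,3): no bracket -> illegal
(0,4): no bracket -> illegal
(0,5): flips 1 -> legal
(1,3): no bracket -> illegal
(1,5): no bracket -> illegal
(2,4): no bracket -> illegal
(2,5): flips 1 -> legal
(2,6): no bracket -> illegal
(3,1): no bracket -> illegal
(3,6): flips 1 -> legal
(4,0): no bracket -> illegal
(4,1): flips 2 -> legal
(4,6): no bracket -> illegal
(4,7): no bracket -> illegal
(5,0): flips 1 -> legal
(6,0): no bracket -> illegal
(6,2): no bracket -> illegal
(6,3): flips 2 -> legal
(6,4): flips 2 -> legal
(6,5): flips 2 -> legal
(6,6): flips 3 -> legal
(6,7): flips 1 -> legal
B mobility = 10
-- W to move --
(0,1): flips 4 -> legal
(0,2): flips 3 -> legal
(0,3): no bracket -> illegal
(1,1): flips 1 -> legal
(1,3): flips 1 -> legal
(2,1): flips 2 -> legal
(2,4): flips 1 -> legal
(2,5): no bracket -> illegal
(3,1): flips 1 -> legal
(3,6): flips 1 -> legal
(4,1): flips 2 -> legal
(4,6): flips 1 -> legal
(5,0): no bracket -> illegal
(6,0): no bracket -> illegal
(6,2): flips 1 -> legal
(6,3): no bracket -> illegal
(7,0): no bracket -> illegal
(7,1): flips 1 -> legal
(7,2): no bracket -> illegal
W mobility = 12

Answer: B=10 W=12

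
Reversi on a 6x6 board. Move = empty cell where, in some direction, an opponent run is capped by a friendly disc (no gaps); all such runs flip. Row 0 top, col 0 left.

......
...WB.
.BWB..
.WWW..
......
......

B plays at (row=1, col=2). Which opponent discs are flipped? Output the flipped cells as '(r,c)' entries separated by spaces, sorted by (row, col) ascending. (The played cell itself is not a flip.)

Answer: (1,3)

Derivation:
Dir NW: first cell '.' (not opp) -> no flip
Dir N: first cell '.' (not opp) -> no flip
Dir NE: first cell '.' (not opp) -> no flip
Dir W: first cell '.' (not opp) -> no flip
Dir E: opp run (1,3) capped by B -> flip
Dir SW: first cell 'B' (not opp) -> no flip
Dir S: opp run (2,2) (3,2), next='.' -> no flip
Dir SE: first cell 'B' (not opp) -> no flip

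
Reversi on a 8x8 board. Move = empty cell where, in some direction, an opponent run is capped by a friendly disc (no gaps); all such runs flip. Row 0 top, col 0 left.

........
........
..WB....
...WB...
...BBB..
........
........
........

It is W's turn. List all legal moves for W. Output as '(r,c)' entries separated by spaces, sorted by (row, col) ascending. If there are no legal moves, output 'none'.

Answer: (1,3) (2,4) (3,5) (5,3) (5,5)

Derivation:
(1,2): no bracket -> illegal
(1,3): flips 1 -> legal
(1,4): no bracket -> illegal
(2,4): flips 1 -> legal
(2,5): no bracket -> illegal
(3,2): no bracket -> illegal
(3,5): flips 1 -> legal
(3,6): no bracket -> illegal
(4,2): no bracket -> illegal
(4,6): no bracket -> illegal
(5,2): no bracket -> illegal
(5,3): flips 1 -> legal
(5,4): no bracket -> illegal
(5,5): flips 1 -> legal
(5,6): no bracket -> illegal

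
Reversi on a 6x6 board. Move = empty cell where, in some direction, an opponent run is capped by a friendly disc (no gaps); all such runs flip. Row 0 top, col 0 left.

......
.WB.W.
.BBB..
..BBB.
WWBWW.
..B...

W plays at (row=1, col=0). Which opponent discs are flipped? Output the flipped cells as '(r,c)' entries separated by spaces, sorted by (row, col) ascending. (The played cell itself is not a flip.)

Dir NW: edge -> no flip
Dir N: first cell '.' (not opp) -> no flip
Dir NE: first cell '.' (not opp) -> no flip
Dir W: edge -> no flip
Dir E: first cell 'W' (not opp) -> no flip
Dir SW: edge -> no flip
Dir S: first cell '.' (not opp) -> no flip
Dir SE: opp run (2,1) (3,2) capped by W -> flip

Answer: (2,1) (3,2)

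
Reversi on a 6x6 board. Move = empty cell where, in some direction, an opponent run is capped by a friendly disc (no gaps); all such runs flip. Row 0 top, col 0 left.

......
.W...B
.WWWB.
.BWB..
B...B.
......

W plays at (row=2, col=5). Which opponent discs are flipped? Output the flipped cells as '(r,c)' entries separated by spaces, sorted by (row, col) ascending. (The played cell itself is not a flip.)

Dir NW: first cell '.' (not opp) -> no flip
Dir N: opp run (1,5), next='.' -> no flip
Dir NE: edge -> no flip
Dir W: opp run (2,4) capped by W -> flip
Dir E: edge -> no flip
Dir SW: first cell '.' (not opp) -> no flip
Dir S: first cell '.' (not opp) -> no flip
Dir SE: edge -> no flip

Answer: (2,4)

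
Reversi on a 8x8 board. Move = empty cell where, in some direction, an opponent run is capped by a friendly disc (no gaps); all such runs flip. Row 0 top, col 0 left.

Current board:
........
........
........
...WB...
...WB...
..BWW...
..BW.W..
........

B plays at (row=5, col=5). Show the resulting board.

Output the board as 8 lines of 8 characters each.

Answer: ........
........
........
...WB...
...WB...
..BBBB..
..BW.W..
........

Derivation:
Place B at (5,5); scan 8 dirs for brackets.
Dir NW: first cell 'B' (not opp) -> no flip
Dir N: first cell '.' (not opp) -> no flip
Dir NE: first cell '.' (not opp) -> no flip
Dir W: opp run (5,4) (5,3) capped by B -> flip
Dir E: first cell '.' (not opp) -> no flip
Dir SW: first cell '.' (not opp) -> no flip
Dir S: opp run (6,5), next='.' -> no flip
Dir SE: first cell '.' (not opp) -> no flip
All flips: (5,3) (5,4)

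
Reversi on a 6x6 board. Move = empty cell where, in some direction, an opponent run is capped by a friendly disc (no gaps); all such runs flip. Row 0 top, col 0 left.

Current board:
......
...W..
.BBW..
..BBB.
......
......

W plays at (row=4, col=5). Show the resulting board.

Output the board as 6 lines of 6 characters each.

Place W at (4,5); scan 8 dirs for brackets.
Dir NW: opp run (3,4) capped by W -> flip
Dir N: first cell '.' (not opp) -> no flip
Dir NE: edge -> no flip
Dir W: first cell '.' (not opp) -> no flip
Dir E: edge -> no flip
Dir SW: first cell '.' (not opp) -> no flip
Dir S: first cell '.' (not opp) -> no flip
Dir SE: edge -> no flip
All flips: (3,4)

Answer: ......
...W..
.BBW..
..BBW.
.....W
......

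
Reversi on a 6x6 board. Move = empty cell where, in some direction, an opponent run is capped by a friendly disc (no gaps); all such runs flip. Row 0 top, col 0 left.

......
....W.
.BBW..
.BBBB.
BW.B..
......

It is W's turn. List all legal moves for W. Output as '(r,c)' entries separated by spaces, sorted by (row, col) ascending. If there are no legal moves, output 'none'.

(1,0): no bracket -> illegal
(1,1): flips 2 -> legal
(1,2): no bracket -> illegal
(1,3): no bracket -> illegal
(2,0): flips 2 -> legal
(2,4): no bracket -> illegal
(2,5): no bracket -> illegal
(3,0): no bracket -> illegal
(3,5): no bracket -> illegal
(4,2): no bracket -> illegal
(4,4): no bracket -> illegal
(4,5): flips 1 -> legal
(5,0): no bracket -> illegal
(5,1): no bracket -> illegal
(5,2): no bracket -> illegal
(5,3): flips 2 -> legal
(5,4): no bracket -> illegal

Answer: (1,1) (2,0) (4,5) (5,3)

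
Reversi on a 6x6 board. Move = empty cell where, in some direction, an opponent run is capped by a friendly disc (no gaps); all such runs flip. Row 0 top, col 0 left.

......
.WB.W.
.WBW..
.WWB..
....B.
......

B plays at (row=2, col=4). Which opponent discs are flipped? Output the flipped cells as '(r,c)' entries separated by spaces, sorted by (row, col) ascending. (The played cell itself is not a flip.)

Dir NW: first cell '.' (not opp) -> no flip
Dir N: opp run (1,4), next='.' -> no flip
Dir NE: first cell '.' (not opp) -> no flip
Dir W: opp run (2,3) capped by B -> flip
Dir E: first cell '.' (not opp) -> no flip
Dir SW: first cell 'B' (not opp) -> no flip
Dir S: first cell '.' (not opp) -> no flip
Dir SE: first cell '.' (not opp) -> no flip

Answer: (2,3)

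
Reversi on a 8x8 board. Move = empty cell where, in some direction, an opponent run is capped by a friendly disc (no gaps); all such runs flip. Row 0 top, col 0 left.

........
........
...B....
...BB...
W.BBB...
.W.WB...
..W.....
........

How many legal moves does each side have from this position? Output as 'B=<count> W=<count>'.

Answer: B=5 W=5

Derivation:
-- B to move --
(3,0): no bracket -> illegal
(3,1): no bracket -> illegal
(4,1): no bracket -> illegal
(5,0): no bracket -> illegal
(5,2): flips 1 -> legal
(6,0): flips 1 -> legal
(6,1): no bracket -> illegal
(6,3): flips 1 -> legal
(6,4): flips 1 -> legal
(7,1): flips 2 -> legal
(7,2): no bracket -> illegal
(7,3): no bracket -> illegal
B mobility = 5
-- W to move --
(1,2): no bracket -> illegal
(1,3): flips 3 -> legal
(1,4): no bracket -> illegal
(2,2): no bracket -> illegal
(2,4): flips 2 -> legal
(2,5): no bracket -> illegal
(3,1): flips 1 -> legal
(3,2): no bracket -> illegal
(3,5): flips 1 -> legal
(4,1): no bracket -> illegal
(4,5): no bracket -> illegal
(5,2): no bracket -> illegal
(5,5): flips 1 -> legal
(6,3): no bracket -> illegal
(6,4): no bracket -> illegal
(6,5): no bracket -> illegal
W mobility = 5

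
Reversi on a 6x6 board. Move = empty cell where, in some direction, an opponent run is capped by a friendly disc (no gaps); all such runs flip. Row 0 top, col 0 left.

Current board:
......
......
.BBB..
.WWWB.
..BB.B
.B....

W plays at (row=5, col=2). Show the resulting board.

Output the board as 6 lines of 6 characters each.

Place W at (5,2); scan 8 dirs for brackets.
Dir NW: first cell '.' (not opp) -> no flip
Dir N: opp run (4,2) capped by W -> flip
Dir NE: opp run (4,3) (3,4), next='.' -> no flip
Dir W: opp run (5,1), next='.' -> no flip
Dir E: first cell '.' (not opp) -> no flip
Dir SW: edge -> no flip
Dir S: edge -> no flip
Dir SE: edge -> no flip
All flips: (4,2)

Answer: ......
......
.BBB..
.WWWB.
..WB.B
.BW...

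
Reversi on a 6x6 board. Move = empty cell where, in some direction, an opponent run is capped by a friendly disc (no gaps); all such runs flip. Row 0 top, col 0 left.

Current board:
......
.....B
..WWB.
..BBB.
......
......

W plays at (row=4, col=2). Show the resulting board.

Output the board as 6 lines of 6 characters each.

Place W at (4,2); scan 8 dirs for brackets.
Dir NW: first cell '.' (not opp) -> no flip
Dir N: opp run (3,2) capped by W -> flip
Dir NE: opp run (3,3) (2,4) (1,5), next=edge -> no flip
Dir W: first cell '.' (not opp) -> no flip
Dir E: first cell '.' (not opp) -> no flip
Dir SW: first cell '.' (not opp) -> no flip
Dir S: first cell '.' (not opp) -> no flip
Dir SE: first cell '.' (not opp) -> no flip
All flips: (3,2)

Answer: ......
.....B
..WWB.
..WBB.
..W...
......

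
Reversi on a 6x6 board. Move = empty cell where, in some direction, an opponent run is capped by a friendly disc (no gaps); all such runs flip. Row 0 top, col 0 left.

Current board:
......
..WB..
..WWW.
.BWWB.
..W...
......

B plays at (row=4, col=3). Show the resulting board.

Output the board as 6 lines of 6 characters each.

Place B at (4,3); scan 8 dirs for brackets.
Dir NW: opp run (3,2), next='.' -> no flip
Dir N: opp run (3,3) (2,3) capped by B -> flip
Dir NE: first cell 'B' (not opp) -> no flip
Dir W: opp run (4,2), next='.' -> no flip
Dir E: first cell '.' (not opp) -> no flip
Dir SW: first cell '.' (not opp) -> no flip
Dir S: first cell '.' (not opp) -> no flip
Dir SE: first cell '.' (not opp) -> no flip
All flips: (2,3) (3,3)

Answer: ......
..WB..
..WBW.
.BWBB.
..WB..
......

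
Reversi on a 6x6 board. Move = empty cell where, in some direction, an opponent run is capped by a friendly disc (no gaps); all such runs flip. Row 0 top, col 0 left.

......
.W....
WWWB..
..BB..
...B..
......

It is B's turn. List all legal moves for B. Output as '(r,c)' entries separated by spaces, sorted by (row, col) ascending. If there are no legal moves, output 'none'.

(0,0): flips 2 -> legal
(0,1): no bracket -> illegal
(0,2): no bracket -> illegal
(1,0): flips 1 -> legal
(1,2): flips 1 -> legal
(1,3): no bracket -> illegal
(3,0): no bracket -> illegal
(3,1): no bracket -> illegal

Answer: (0,0) (1,0) (1,2)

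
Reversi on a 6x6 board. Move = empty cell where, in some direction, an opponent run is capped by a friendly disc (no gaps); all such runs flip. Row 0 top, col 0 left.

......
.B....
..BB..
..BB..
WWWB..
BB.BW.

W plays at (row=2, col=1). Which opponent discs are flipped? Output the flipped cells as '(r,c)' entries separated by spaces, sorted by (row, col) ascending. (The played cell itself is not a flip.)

Dir NW: first cell '.' (not opp) -> no flip
Dir N: opp run (1,1), next='.' -> no flip
Dir NE: first cell '.' (not opp) -> no flip
Dir W: first cell '.' (not opp) -> no flip
Dir E: opp run (2,2) (2,3), next='.' -> no flip
Dir SW: first cell '.' (not opp) -> no flip
Dir S: first cell '.' (not opp) -> no flip
Dir SE: opp run (3,2) (4,3) capped by W -> flip

Answer: (3,2) (4,3)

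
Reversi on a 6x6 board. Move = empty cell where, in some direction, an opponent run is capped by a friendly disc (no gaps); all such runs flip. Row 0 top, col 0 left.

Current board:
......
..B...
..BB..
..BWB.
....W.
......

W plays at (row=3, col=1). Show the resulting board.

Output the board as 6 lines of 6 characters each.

Answer: ......
..B...
..BB..
.WWWB.
....W.
......

Derivation:
Place W at (3,1); scan 8 dirs for brackets.
Dir NW: first cell '.' (not opp) -> no flip
Dir N: first cell '.' (not opp) -> no flip
Dir NE: opp run (2,2), next='.' -> no flip
Dir W: first cell '.' (not opp) -> no flip
Dir E: opp run (3,2) capped by W -> flip
Dir SW: first cell '.' (not opp) -> no flip
Dir S: first cell '.' (not opp) -> no flip
Dir SE: first cell '.' (not opp) -> no flip
All flips: (3,2)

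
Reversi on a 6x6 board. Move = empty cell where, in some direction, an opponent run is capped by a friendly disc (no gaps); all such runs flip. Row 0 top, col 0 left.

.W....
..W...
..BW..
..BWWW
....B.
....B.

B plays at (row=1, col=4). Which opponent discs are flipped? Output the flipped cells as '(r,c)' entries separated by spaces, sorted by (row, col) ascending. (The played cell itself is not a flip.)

Answer: (2,3)

Derivation:
Dir NW: first cell '.' (not opp) -> no flip
Dir N: first cell '.' (not opp) -> no flip
Dir NE: first cell '.' (not opp) -> no flip
Dir W: first cell '.' (not opp) -> no flip
Dir E: first cell '.' (not opp) -> no flip
Dir SW: opp run (2,3) capped by B -> flip
Dir S: first cell '.' (not opp) -> no flip
Dir SE: first cell '.' (not opp) -> no flip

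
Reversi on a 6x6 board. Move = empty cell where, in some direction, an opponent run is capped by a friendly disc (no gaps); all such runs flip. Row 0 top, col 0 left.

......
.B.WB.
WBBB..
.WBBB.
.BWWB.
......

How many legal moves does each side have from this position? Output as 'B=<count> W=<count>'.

-- B to move --
(0,2): no bracket -> illegal
(0,3): flips 1 -> legal
(0,4): flips 1 -> legal
(1,0): no bracket -> illegal
(1,2): flips 1 -> legal
(2,4): no bracket -> illegal
(3,0): flips 1 -> legal
(4,0): flips 1 -> legal
(5,1): flips 1 -> legal
(5,2): flips 2 -> legal
(5,3): flips 1 -> legal
(5,4): flips 1 -> legal
B mobility = 9
-- W to move --
(0,0): no bracket -> illegal
(0,1): flips 2 -> legal
(0,2): flips 1 -> legal
(0,3): no bracket -> illegal
(0,4): no bracket -> illegal
(0,5): no bracket -> illegal
(1,0): flips 2 -> legal
(1,2): flips 2 -> legal
(1,5): flips 1 -> legal
(2,4): flips 4 -> legal
(2,5): flips 1 -> legal
(3,0): no bracket -> illegal
(3,5): flips 3 -> legal
(4,0): flips 1 -> legal
(4,5): flips 1 -> legal
(5,0): no bracket -> illegal
(5,1): flips 1 -> legal
(5,2): no bracket -> illegal
(5,3): no bracket -> illegal
(5,4): no bracket -> illegal
(5,5): no bracket -> illegal
W mobility = 11

Answer: B=9 W=11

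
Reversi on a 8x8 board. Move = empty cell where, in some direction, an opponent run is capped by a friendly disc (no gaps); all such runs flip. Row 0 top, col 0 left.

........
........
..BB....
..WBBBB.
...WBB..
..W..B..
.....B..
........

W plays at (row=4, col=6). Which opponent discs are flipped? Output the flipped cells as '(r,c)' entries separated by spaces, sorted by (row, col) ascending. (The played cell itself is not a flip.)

Answer: (4,4) (4,5)

Derivation:
Dir NW: opp run (3,5), next='.' -> no flip
Dir N: opp run (3,6), next='.' -> no flip
Dir NE: first cell '.' (not opp) -> no flip
Dir W: opp run (4,5) (4,4) capped by W -> flip
Dir E: first cell '.' (not opp) -> no flip
Dir SW: opp run (5,5), next='.' -> no flip
Dir S: first cell '.' (not opp) -> no flip
Dir SE: first cell '.' (not opp) -> no flip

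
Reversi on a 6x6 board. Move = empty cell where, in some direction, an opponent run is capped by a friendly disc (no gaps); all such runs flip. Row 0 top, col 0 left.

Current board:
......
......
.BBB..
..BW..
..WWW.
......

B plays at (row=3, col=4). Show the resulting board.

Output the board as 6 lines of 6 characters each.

Answer: ......
......
.BBB..
..BBB.
..WWW.
......

Derivation:
Place B at (3,4); scan 8 dirs for brackets.
Dir NW: first cell 'B' (not opp) -> no flip
Dir N: first cell '.' (not opp) -> no flip
Dir NE: first cell '.' (not opp) -> no flip
Dir W: opp run (3,3) capped by B -> flip
Dir E: first cell '.' (not opp) -> no flip
Dir SW: opp run (4,3), next='.' -> no flip
Dir S: opp run (4,4), next='.' -> no flip
Dir SE: first cell '.' (not opp) -> no flip
All flips: (3,3)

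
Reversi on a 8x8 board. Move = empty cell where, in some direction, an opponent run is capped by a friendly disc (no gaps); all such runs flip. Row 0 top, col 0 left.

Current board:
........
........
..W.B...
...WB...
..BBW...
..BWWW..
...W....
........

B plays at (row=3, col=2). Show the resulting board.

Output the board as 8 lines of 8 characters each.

Place B at (3,2); scan 8 dirs for brackets.
Dir NW: first cell '.' (not opp) -> no flip
Dir N: opp run (2,2), next='.' -> no flip
Dir NE: first cell '.' (not opp) -> no flip
Dir W: first cell '.' (not opp) -> no flip
Dir E: opp run (3,3) capped by B -> flip
Dir SW: first cell '.' (not opp) -> no flip
Dir S: first cell 'B' (not opp) -> no flip
Dir SE: first cell 'B' (not opp) -> no flip
All flips: (3,3)

Answer: ........
........
..W.B...
..BBB...
..BBW...
..BWWW..
...W....
........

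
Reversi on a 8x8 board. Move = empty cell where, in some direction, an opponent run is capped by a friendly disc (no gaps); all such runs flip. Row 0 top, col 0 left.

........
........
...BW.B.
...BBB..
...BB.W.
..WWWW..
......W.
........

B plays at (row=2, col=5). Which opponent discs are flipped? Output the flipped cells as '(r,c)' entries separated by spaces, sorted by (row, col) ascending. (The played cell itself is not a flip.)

Answer: (2,4)

Derivation:
Dir NW: first cell '.' (not opp) -> no flip
Dir N: first cell '.' (not opp) -> no flip
Dir NE: first cell '.' (not opp) -> no flip
Dir W: opp run (2,4) capped by B -> flip
Dir E: first cell 'B' (not opp) -> no flip
Dir SW: first cell 'B' (not opp) -> no flip
Dir S: first cell 'B' (not opp) -> no flip
Dir SE: first cell '.' (not opp) -> no flip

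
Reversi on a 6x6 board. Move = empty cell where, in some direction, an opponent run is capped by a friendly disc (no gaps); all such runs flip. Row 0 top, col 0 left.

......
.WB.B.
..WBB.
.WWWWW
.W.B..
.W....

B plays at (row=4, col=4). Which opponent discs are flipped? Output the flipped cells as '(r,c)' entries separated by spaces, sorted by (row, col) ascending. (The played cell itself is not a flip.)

Answer: (3,4)

Derivation:
Dir NW: opp run (3,3) (2,2) (1,1), next='.' -> no flip
Dir N: opp run (3,4) capped by B -> flip
Dir NE: opp run (3,5), next=edge -> no flip
Dir W: first cell 'B' (not opp) -> no flip
Dir E: first cell '.' (not opp) -> no flip
Dir SW: first cell '.' (not opp) -> no flip
Dir S: first cell '.' (not opp) -> no flip
Dir SE: first cell '.' (not opp) -> no flip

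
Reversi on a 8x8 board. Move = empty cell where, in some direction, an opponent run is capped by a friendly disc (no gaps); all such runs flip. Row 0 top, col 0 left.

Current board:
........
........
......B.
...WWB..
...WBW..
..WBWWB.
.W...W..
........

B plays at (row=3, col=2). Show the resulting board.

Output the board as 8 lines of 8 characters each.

Place B at (3,2); scan 8 dirs for brackets.
Dir NW: first cell '.' (not opp) -> no flip
Dir N: first cell '.' (not opp) -> no flip
Dir NE: first cell '.' (not opp) -> no flip
Dir W: first cell '.' (not opp) -> no flip
Dir E: opp run (3,3) (3,4) capped by B -> flip
Dir SW: first cell '.' (not opp) -> no flip
Dir S: first cell '.' (not opp) -> no flip
Dir SE: opp run (4,3) (5,4) (6,5), next='.' -> no flip
All flips: (3,3) (3,4)

Answer: ........
........
......B.
..BBBB..
...WBW..
..WBWWB.
.W...W..
........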